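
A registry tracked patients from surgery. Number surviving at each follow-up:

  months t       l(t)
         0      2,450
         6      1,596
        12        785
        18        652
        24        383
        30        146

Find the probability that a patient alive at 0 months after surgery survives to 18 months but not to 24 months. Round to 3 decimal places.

0.110

This is the probability of reaching 18 but not 24, conditional on being alive at 0: (l(18) − l(24)) / l(0).
= (652 − 383) / 2,450 = 269 / 2,450 = 0.109796.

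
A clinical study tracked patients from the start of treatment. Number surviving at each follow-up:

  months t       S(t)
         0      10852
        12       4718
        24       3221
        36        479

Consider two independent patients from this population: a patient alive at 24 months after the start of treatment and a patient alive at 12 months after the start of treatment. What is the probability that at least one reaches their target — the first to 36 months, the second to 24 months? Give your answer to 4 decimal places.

0.7299

p₁ = S(36)/S(24) = 479/3221 = 0.148712; p₂ = S(24)/S(12) = 3221/4718 = 0.682705.
P(at least one) = 1 − (1−p₁)(1−p₂) = 1 − 0.851288 × 0.317295 = 0.729891.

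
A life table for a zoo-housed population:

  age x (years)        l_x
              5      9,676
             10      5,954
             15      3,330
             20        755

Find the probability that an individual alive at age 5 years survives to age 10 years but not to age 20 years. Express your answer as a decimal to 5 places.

This is the probability of reaching 10 but not 20, conditional on being alive at 5: (l_10 − l_20) / l_5.
= (5,954 − 755) / 9,676 = 5,199 / 9,676 = 0.537309.

0.53731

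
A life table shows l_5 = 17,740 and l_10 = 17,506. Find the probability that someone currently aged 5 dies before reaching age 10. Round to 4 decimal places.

P(die before 10 | alive at 5) = 1 − l_10/l_5 = 1 − 17,506/17,740 = (234)/17,740 = 0.013191.

0.0132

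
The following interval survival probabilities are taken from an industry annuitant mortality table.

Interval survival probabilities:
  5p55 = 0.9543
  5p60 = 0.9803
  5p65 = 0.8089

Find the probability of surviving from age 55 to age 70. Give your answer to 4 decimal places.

0.7567

15p55 = 0.9543 × 0.9803 × 0.8089.
= 0.756726.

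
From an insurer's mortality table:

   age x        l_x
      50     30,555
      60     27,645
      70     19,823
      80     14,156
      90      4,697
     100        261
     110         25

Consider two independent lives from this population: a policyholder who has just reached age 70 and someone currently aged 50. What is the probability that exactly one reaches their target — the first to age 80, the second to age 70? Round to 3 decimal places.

0.436

p₁ = l_80/l_70 = 14,156/19,823 = 0.714120; p₂ = l_70/l_50 = 19,823/30,555 = 0.648765.
P(exactly one) = p₁(1−p₂) + (1−p₁)p₂ = 0.250824 + 0.185469 = 0.436293.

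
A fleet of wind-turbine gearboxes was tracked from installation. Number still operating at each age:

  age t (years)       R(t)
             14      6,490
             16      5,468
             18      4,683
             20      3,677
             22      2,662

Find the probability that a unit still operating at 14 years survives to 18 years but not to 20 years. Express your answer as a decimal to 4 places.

0.1550

This is the probability of reaching 18 but not 20, conditional on being operational at 14: (R(18) − R(20)) / R(14).
= (4,683 − 3,677) / 6,490 = 1,006 / 6,490 = 0.155008.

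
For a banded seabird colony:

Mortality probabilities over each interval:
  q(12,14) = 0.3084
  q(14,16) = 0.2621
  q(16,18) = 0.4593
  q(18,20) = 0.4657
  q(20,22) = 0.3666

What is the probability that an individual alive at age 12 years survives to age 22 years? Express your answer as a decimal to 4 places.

Chaining the interval survival probabilities: (1 − 0.3084) × (1 − 0.2621) × (1 − 0.4593) × (1 − 0.4657) × (1 − 0.3666).
= 0.6916 × 0.7379 × 0.5407 × 0.5343 × 0.6334 = 0.093384.

0.0934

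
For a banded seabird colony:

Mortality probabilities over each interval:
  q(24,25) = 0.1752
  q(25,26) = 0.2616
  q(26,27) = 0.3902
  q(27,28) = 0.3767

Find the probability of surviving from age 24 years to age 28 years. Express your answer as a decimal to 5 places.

Chaining the interval survival probabilities: (1 − 0.1752) × (1 − 0.2616) × (1 − 0.3902) × (1 − 0.3767).
= 0.8248 × 0.7384 × 0.6098 × 0.6233 = 0.231486.

0.23149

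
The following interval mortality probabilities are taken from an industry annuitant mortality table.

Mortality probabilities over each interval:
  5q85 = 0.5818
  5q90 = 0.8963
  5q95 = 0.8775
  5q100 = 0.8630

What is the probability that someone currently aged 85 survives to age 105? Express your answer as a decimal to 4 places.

The overall survival probability is (1 − 0.5818) × (1 − 0.8963) × (1 − 0.8775) × (1 − 0.8630).
= 0.4182 × 0.1037 × 0.1225 × 0.1370 = 0.000728.

0.0007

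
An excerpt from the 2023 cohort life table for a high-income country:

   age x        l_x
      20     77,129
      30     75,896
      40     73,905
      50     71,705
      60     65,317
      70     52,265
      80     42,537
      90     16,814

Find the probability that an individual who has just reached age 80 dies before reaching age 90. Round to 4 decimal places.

P(die before 90 | alive at 80) = 1 − l_90/l_80 = 1 − 16,814/42,537 = (25,723)/42,537 = 0.604721.

0.6047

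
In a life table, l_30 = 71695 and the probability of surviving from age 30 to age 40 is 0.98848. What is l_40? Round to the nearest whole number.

l_40 = l_30 × p = 71695 × 0.98848 = 70869.

70869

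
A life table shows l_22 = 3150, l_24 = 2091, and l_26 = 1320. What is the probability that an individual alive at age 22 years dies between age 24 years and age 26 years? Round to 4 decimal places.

This is the probability of reaching 24 but not 26, conditional on being alive at 22: (l_24 − l_26) / l_22.
= (2091 − 1320) / 3150 = 771 / 3150 = 0.244762.

0.2448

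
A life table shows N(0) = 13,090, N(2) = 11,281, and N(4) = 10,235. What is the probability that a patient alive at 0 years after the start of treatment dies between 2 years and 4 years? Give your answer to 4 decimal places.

This is the probability of reaching 2 but not 4, conditional on being alive at 0: (N(2) − N(4)) / N(0).
= (11,281 − 10,235) / 13,090 = 1,046 / 13,090 = 0.079908.

0.0799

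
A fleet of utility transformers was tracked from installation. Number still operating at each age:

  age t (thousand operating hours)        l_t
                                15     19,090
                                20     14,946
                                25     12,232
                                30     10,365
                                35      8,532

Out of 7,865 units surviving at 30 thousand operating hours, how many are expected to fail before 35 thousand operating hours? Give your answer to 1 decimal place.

The relevant probability is 1 − 8,532/10,365 = 0.176845.
Expected number = 7,865 × 0.176845 = 1390.9.

1390.9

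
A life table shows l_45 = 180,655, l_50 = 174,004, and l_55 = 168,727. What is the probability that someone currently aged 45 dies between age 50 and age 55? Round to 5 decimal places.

This is the probability of reaching 50 but not 55, conditional on being alive at 45: (l_50 − l_55) / l_45.
= (174,004 − 168,727) / 180,655 = 5,277 / 180,655 = 0.029210.

0.02921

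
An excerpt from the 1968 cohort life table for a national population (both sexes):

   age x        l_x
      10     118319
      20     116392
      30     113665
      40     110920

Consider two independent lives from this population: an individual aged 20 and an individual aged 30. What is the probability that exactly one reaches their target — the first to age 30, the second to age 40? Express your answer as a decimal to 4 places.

0.0464

p₁ = l_30/l_20 = 113665/116392 = 0.976571; p₂ = l_40/l_30 = 110920/113665 = 0.975850.
P(exactly one) = p₁(1−p₂) + (1−p₁)p₂ = 0.023584 + 0.022863 = 0.046447.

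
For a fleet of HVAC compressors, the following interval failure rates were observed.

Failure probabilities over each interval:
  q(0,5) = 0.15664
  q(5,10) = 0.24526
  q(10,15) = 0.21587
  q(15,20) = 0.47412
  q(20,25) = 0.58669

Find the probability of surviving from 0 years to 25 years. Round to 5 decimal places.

The overall survival probability is (1 − 0.15664) × (1 − 0.24526) × (1 − 0.21587) × (1 − 0.47412) × (1 − 0.58669).
= 0.84336 × 0.75474 × 0.78413 × 0.52588 × 0.41331 = 0.108483.

0.10848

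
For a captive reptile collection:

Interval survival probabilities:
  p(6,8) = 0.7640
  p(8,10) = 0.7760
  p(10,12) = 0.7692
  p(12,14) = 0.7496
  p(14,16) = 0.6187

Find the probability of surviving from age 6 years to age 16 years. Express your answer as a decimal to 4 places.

Chaining the interval survival probabilities: 0.7640 × 0.7760 × 0.7692 × 0.7496 × 0.6187.
= 0.211497.

0.2115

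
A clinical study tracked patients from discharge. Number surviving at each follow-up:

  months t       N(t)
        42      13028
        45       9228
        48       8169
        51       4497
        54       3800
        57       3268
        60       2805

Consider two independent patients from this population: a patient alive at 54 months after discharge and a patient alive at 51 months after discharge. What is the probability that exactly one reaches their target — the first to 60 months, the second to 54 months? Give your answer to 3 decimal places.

0.336

p₁ = N(60)/N(54) = 2805/3800 = 0.738158; p₂ = N(54)/N(51) = 3800/4497 = 0.845008.
P(exactly one) = p₁(1−p₂) + (1−p₁)p₂ = 0.114409 + 0.221259 = 0.335667.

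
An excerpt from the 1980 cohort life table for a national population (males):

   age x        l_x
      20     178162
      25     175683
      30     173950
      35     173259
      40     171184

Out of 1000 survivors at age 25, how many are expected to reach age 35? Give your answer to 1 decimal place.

The relevant probability is 173259/175683 = 0.986202.
Expected number = 1000 × 0.986202 = 986.2.

986.2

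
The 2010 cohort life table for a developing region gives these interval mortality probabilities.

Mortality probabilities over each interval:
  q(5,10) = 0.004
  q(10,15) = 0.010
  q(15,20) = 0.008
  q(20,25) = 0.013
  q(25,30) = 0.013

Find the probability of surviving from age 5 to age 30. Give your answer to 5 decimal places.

Chaining the interval survival probabilities: (1 − 0.004) × (1 − 0.010) × (1 − 0.008) × (1 − 0.013) × (1 − 0.013).
= 0.996 × 0.990 × 0.992 × 0.987 × 0.987 = 0.952885.

0.95289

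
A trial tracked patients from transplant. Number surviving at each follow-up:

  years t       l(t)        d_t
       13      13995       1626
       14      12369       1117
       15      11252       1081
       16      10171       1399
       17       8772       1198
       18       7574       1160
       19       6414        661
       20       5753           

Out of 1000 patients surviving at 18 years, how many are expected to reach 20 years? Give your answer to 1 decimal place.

The relevant probability is 5753/7574 = 0.759572.
Expected number = 1000 × 0.759572 = 759.6.

759.6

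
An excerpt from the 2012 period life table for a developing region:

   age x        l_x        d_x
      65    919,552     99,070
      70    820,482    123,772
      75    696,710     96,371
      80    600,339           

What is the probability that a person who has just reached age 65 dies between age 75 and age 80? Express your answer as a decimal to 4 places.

We want 10|5q65 = (l_75 − l_80)/l_65.
This is the probability of reaching 75 but not 80, conditional on being alive at 65: (l_75 − l_80) / l_65.
= (696,710 − 600,339) / 919,552 = 96,371 / 919,552 = 0.104802.

0.1048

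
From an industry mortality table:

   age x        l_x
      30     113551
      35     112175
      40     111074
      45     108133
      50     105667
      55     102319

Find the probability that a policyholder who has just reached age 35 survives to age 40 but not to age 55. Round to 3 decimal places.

This is the probability of reaching 40 but not 55, conditional on being alive at 35: (l_40 − l_55) / l_35.
= (111074 − 102319) / 112175 = 8755 / 112175 = 0.078048.

0.078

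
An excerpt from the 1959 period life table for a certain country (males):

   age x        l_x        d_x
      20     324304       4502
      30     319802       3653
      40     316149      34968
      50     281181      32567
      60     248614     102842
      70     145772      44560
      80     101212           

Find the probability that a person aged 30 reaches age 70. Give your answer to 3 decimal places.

We want 40p30 = l_70/l_30.
The conditional survival probability is l_70/l_30 = 145772/319802 = 0.455820.

0.456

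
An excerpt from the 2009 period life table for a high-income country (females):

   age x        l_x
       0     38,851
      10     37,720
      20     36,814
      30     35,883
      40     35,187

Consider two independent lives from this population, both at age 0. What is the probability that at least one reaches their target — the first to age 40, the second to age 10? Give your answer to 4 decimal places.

p₁ = l_40/l_0 = 35,187/38,851 = 0.905691; p₂ = l_10/l_0 = 37,720/38,851 = 0.970889.
P(at least one) = 1 − (1−p₁)(1−p₂) = 1 − 0.094309 × 0.029111 = 0.997255.

0.9973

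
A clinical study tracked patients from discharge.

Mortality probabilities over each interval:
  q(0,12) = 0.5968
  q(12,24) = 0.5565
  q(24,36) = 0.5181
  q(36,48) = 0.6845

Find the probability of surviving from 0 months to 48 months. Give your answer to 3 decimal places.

0.027

Survival from 0 to 48 is the product of surviving each interval: (1 − 0.5968) × (1 − 0.5565) × (1 − 0.5181) × (1 − 0.6845).
= 0.4032 × 0.4435 × 0.4819 × 0.3155 = 0.027188.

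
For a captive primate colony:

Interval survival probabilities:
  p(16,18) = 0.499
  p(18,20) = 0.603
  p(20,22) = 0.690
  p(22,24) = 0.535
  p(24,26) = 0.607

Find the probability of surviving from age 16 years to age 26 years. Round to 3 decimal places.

0.067

Survival from 16 to 26 is the product of surviving each interval: 0.499 × 0.603 × 0.690 × 0.535 × 0.607.
= 0.067423.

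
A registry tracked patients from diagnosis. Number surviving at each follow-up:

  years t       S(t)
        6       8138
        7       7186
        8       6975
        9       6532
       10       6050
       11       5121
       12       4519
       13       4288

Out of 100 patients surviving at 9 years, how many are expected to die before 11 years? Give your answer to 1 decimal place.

The relevant probability is 1 − 5121/6532 = 0.216013.
Expected number = 100 × 0.216013 = 21.6.

21.6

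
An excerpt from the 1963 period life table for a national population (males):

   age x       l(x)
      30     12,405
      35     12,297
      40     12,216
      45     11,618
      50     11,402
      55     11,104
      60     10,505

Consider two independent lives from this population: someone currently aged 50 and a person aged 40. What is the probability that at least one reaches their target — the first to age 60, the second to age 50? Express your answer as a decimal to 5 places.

p₁ = l(60)/l(50) = 10,505/11,402 = 0.921330; p₂ = l(50)/l(40) = 11,402/12,216 = 0.933366.
P(at least one) = 1 − (1−p₁)(1−p₂) = 1 − 0.078670 × 0.066634 = 0.994758.

0.99476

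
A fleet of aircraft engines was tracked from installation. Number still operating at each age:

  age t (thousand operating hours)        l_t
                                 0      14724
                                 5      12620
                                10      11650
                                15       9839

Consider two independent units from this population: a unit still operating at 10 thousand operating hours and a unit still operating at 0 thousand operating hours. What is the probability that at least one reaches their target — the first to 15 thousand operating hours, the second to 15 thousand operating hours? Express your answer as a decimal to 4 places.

p₁ = l_15/l_10 = 9839/11650 = 0.844549; p₂ = l_15/l_0 = 9839/14724 = 0.668229.
P(at least one) = 1 − (1−p₁)(1−p₂) = 1 − 0.155451 × 0.331771 = 0.948426.

0.9484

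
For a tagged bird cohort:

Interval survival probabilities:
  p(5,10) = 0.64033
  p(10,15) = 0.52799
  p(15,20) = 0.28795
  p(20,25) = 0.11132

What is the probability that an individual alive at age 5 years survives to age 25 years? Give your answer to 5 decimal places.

Chaining the interval survival probabilities: 0.64033 × 0.52799 × 0.28795 × 0.11132.
= 0.010837.

0.01084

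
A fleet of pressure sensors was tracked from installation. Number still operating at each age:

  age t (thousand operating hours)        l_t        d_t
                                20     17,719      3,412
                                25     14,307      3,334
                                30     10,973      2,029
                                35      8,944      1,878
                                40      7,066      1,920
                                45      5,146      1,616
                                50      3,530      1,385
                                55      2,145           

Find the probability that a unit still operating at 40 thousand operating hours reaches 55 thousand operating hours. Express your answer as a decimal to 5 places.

0.30357

The conditional survival probability is l_55/l_40 = 2,145/7,066 = 0.303566.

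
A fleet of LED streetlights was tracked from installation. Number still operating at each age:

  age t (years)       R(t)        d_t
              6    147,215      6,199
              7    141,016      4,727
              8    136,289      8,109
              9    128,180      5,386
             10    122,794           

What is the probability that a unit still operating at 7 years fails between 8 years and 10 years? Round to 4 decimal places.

0.0957

This is the probability of reaching 8 but not 10, conditional on being operational at 7: (R(8) − R(10)) / R(7).
= (136,289 − 122,794) / 141,016 = 13,495 / 141,016 = 0.095698.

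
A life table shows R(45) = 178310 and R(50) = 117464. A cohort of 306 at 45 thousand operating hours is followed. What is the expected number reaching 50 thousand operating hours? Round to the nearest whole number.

The relevant probability is 117464/178310 = 0.658763.
Expected number = 306 × 0.658763 = 202.

202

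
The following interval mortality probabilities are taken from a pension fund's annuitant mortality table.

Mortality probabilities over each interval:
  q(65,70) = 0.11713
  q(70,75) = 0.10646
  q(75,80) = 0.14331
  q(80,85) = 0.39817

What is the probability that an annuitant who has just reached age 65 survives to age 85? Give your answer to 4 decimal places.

P(survive 65→85) = (1 − 0.11713) × (1 − 0.10646) × (1 − 0.14331) × (1 − 0.39817).
= 0.88287 × 0.89354 × 0.85669 × 0.60183 = 0.406732.

0.4067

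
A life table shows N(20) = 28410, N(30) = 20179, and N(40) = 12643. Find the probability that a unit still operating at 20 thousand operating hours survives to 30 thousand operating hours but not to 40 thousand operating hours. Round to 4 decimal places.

0.2653

This is the probability of reaching 30 but not 40, conditional on being operational at 20: (N(30) − N(40)) / N(20).
= (20179 − 12643) / 28410 = 7536 / 28410 = 0.265259.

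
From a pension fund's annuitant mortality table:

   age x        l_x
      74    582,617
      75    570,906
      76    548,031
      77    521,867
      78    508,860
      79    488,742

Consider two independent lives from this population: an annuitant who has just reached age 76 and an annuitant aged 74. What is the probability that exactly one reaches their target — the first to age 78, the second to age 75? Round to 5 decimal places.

p₁ = l_78/l_76 = 508,860/548,031 = 0.928524; p₂ = l_75/l_74 = 570,906/582,617 = 0.979899.
P(exactly one) = p₁(1−p₂) + (1−p₁)p₂ = 0.018664 + 0.070039 = 0.088704.

0.08870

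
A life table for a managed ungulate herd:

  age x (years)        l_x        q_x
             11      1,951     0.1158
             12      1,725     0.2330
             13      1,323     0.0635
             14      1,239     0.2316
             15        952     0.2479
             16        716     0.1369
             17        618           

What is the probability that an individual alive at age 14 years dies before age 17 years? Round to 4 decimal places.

0.5012

P(die before 17 | alive at 14) = 1 − l_17/l_14 = 1 − 618/1,239 = (621)/1,239 = 0.501211.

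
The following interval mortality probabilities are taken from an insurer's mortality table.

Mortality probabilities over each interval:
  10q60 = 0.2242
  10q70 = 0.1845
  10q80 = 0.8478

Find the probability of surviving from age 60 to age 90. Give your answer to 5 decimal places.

0.09629

Survival from 60 to 90 is the product of surviving each interval: (1 − 0.2242) × (1 − 0.1845) × (1 − 0.8478).
= 0.7758 × 0.8155 × 0.1522 = 0.096292.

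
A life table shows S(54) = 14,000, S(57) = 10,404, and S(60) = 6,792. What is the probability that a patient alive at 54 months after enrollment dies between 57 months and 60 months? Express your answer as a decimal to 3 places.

This is the probability of reaching 57 but not 60, conditional on being alive at 54: (S(57) − S(60)) / S(54).
= (10,404 − 6,792) / 14,000 = 3,612 / 14,000 = 0.258000.

0.258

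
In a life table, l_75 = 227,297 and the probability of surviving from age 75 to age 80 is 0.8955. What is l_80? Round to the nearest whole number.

l_80 = l_75 × p = 227,297 × 0.8955 = 203544.

203544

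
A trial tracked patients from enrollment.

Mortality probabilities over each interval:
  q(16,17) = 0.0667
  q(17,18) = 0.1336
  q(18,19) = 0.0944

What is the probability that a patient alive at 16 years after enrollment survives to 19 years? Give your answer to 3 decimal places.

The overall survival probability is (1 − 0.0667) × (1 − 0.1336) × (1 − 0.0944).
= 0.9333 × 0.8664 × 0.9056 = 0.732278.

0.732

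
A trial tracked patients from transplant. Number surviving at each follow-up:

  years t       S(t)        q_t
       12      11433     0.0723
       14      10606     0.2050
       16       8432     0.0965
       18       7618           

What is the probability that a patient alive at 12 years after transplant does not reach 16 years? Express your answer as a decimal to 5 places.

0.26249

P(die before 16 | alive at 12) = 1 − S(16)/S(12) = 1 − 8432/11433 = (3001)/11433 = 0.262486.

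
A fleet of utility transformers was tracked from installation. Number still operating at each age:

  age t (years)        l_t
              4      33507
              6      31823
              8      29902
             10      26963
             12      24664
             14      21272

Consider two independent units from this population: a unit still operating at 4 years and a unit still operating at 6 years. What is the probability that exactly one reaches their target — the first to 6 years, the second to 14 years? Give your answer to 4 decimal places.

0.3485

p₁ = l_6/l_4 = 31823/33507 = 0.949742; p₂ = l_14/l_6 = 21272/31823 = 0.668447.
P(exactly one) = p₁(1−p₂) + (1−p₁)p₂ = 0.314890 + 0.033595 = 0.348485.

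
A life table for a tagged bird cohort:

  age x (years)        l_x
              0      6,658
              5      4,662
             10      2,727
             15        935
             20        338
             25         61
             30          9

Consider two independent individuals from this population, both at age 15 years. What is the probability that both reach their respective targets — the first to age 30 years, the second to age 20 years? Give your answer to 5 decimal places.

p₁ = l_30/l_15 = 9/935 = 0.009626; p₂ = l_20/l_15 = 338/935 = 0.361497.
P(both) = p₁ × p₂ = 0.009626 × 0.361497 = 0.003480.

0.00348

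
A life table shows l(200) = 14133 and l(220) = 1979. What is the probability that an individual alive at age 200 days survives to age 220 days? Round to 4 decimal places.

0.1400

The conditional survival probability is l(220)/l(200) = 1979/14133 = 0.140027.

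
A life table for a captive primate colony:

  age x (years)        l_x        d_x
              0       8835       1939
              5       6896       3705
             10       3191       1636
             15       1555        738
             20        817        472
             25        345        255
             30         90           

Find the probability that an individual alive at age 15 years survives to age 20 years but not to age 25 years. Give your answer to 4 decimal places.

0.3035

This is the probability of reaching 20 but not 25, conditional on being alive at 15: (l_20 − l_25) / l_15.
= (817 − 345) / 1555 = 472 / 1555 = 0.303537.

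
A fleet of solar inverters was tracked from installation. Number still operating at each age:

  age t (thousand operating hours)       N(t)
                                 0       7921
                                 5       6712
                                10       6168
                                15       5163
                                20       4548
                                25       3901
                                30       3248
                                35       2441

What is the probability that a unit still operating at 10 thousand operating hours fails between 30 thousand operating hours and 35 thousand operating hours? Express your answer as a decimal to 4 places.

This is the probability of reaching 30 but not 35, conditional on being operational at 10: (N(30) − N(35)) / N(10).
= (3248 − 2441) / 6168 = 807 / 6168 = 0.130837.

0.1308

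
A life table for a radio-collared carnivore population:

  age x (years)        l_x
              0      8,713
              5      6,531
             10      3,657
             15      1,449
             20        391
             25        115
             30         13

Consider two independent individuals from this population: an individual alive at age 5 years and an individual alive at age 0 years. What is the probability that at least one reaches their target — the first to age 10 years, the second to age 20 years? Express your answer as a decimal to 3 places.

0.580

p₁ = l_10/l_5 = 3,657/6,531 = 0.559945; p₂ = l_20/l_0 = 391/8,713 = 0.044875.
P(at least one) = 1 − (1−p₁)(1−p₂) = 1 − 0.440055 × 0.955125 = 0.579692.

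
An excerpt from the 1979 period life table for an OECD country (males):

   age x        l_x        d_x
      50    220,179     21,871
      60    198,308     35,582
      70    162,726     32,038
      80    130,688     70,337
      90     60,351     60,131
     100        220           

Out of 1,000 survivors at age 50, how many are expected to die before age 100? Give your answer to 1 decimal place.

999.0

The relevant probability is 1 − 220/220,179 = 0.999001.
Expected number = 1,000 × 0.999001 = 999.0.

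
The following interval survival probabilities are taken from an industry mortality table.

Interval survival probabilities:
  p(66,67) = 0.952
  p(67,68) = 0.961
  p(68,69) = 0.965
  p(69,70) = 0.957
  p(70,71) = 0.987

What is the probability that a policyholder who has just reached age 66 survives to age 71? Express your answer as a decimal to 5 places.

0.83391

P(survive 66→71) = 0.952 × 0.961 × 0.965 × 0.957 × 0.987.
= 0.833905.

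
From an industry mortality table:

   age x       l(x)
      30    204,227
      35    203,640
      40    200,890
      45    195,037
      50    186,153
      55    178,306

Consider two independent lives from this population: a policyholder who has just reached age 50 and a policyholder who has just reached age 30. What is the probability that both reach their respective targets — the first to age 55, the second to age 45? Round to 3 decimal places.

p₁ = l(55)/l(50) = 178,306/186,153 = 0.957847; p₂ = l(45)/l(30) = 195,037/204,227 = 0.955001.
P(both) = p₁ × p₂ = 0.957847 × 0.955001 = 0.914745.

0.915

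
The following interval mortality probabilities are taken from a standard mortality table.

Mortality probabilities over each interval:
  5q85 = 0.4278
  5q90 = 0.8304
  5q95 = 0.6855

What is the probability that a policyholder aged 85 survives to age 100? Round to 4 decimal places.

0.0305

The overall survival probability is (1 − 0.4278) × (1 − 0.8304) × (1 − 0.6855).
= 0.5722 × 0.1696 × 0.3145 = 0.030521.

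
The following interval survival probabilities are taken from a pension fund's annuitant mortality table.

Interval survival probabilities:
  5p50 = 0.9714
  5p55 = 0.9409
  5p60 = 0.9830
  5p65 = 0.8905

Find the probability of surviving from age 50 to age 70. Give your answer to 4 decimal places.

0.8001

Chaining the interval survival probabilities: 0.9714 × 0.9409 × 0.9830 × 0.8905.
= 0.800072.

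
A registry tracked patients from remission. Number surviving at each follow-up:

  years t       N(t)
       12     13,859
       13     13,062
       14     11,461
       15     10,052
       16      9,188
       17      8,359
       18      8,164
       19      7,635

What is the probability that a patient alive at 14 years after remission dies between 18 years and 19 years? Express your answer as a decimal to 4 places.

0.0462

This is the probability of reaching 18 but not 19, conditional on being alive at 14: (N(18) − N(19)) / N(14).
= (8,164 − 7,635) / 11,461 = 529 / 11,461 = 0.046157.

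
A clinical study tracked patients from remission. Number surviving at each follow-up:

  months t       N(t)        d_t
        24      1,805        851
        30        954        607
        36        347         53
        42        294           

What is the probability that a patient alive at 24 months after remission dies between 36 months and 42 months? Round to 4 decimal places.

0.0294

This is the probability of reaching 36 but not 42, conditional on being alive at 24: (N(36) − N(42)) / N(24).
= (347 − 294) / 1,805 = 53 / 1,805 = 0.029363.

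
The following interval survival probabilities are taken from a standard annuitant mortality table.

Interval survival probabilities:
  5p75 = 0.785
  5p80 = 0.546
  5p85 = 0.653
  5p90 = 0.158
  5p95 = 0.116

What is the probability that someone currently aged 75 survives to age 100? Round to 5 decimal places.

Survival from 75 to 100 is the product of surviving each interval: 0.785 × 0.546 × 0.653 × 0.158 × 0.116.
= 0.005130.

0.00513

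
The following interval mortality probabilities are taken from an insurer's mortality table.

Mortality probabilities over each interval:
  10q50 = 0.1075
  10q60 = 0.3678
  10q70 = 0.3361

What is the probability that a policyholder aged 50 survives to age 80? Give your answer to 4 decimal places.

Chaining the interval survival probabilities: (1 − 0.1075) × (1 − 0.3678) × (1 − 0.3361).
= 0.8925 × 0.6322 × 0.6639 = 0.374598.

0.3746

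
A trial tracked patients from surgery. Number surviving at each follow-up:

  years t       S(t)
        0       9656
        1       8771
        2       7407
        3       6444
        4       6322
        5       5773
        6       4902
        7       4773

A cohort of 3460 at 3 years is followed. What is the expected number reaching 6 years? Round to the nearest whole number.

The relevant probability is 4902/6444 = 0.760708.
Expected number = 3460 × 0.760708 = 2632.

2632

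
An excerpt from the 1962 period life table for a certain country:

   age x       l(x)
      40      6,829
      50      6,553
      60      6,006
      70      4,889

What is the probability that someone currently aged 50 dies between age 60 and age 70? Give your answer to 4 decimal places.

This is the probability of reaching 60 but not 70, conditional on being alive at 50: (l(60) − l(70)) / l(50).
= (6,006 − 4,889) / 6,553 = 1,117 / 6,553 = 0.170456.

0.1705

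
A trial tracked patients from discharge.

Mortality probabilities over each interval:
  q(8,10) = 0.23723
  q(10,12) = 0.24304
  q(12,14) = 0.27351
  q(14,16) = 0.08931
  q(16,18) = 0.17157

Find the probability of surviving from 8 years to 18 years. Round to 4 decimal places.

0.3165

Survival from 8 to 18 is the product of surviving each interval: (1 − 0.23723) × (1 − 0.24304) × (1 − 0.27351) × (1 − 0.08931) × (1 − 0.17157).
= 0.76277 × 0.75696 × 0.72649 × 0.91069 × 0.82843 = 0.316463.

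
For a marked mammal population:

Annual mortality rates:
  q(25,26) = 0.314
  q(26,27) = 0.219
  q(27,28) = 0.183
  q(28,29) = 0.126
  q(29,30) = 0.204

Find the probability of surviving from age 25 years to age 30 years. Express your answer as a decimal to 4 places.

Survival from 25 to 30 is the product of surviving each interval: (1 − 0.314) × (1 − 0.219) × (1 − 0.183) × (1 − 0.126) × (1 − 0.204).
= 0.686 × 0.781 × 0.817 × 0.874 × 0.796 = 0.304524.

0.3045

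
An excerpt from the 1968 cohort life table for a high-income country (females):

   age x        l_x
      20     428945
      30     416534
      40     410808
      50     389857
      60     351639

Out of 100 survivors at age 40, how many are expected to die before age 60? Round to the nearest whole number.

14

The relevant probability is 1 − 351639/410808 = 0.144031.
Expected number = 100 × 0.144031 = 14.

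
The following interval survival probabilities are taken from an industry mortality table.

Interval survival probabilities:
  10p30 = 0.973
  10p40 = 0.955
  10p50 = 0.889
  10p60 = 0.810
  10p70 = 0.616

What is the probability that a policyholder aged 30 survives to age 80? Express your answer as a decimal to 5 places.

0.41218

The overall survival probability is 0.973 × 0.955 × 0.889 × 0.810 × 0.616.
= 0.412177.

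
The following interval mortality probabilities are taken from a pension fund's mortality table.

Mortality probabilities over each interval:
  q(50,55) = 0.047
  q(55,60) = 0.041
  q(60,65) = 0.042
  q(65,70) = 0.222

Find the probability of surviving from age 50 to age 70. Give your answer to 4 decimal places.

0.6812

P(survive 50→70) = (1 − 0.047) × (1 − 0.041) × (1 − 0.042) × (1 − 0.222).
= 0.953 × 0.959 × 0.958 × 0.778 = 0.681172.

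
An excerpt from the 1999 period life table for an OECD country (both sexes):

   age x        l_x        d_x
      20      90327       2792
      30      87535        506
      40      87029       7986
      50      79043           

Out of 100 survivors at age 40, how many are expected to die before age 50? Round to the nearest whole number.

The relevant probability is 1 − 79043/87029 = 0.091763.
Expected number = 100 × 0.091763 = 9.

9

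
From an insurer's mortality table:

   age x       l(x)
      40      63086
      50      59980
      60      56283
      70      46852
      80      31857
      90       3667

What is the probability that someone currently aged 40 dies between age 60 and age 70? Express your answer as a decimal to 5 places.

0.14949

This is the probability of reaching 60 but not 70, conditional on being alive at 40: (l(60) − l(70)) / l(40).
= (56283 − 46852) / 63086 = 9431 / 63086 = 0.149494.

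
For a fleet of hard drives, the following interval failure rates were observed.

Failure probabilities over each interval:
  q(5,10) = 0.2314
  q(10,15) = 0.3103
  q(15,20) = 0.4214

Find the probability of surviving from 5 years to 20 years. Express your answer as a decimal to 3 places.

The overall survival probability is (1 − 0.2314) × (1 − 0.3103) × (1 − 0.4214).
= 0.7686 × 0.6897 × 0.5786 = 0.306718.

0.307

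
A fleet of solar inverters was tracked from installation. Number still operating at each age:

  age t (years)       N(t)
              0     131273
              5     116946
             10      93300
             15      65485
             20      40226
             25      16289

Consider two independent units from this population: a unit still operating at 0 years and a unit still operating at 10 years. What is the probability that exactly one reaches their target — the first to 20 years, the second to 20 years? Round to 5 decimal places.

0.47334

p₁ = N(20)/N(0) = 40226/131273 = 0.306430; p₂ = N(20)/N(10) = 40226/93300 = 0.431147.
P(exactly one) = p₁(1−p₂) + (1−p₁)p₂ = 0.174314 + 0.299031 = 0.473344.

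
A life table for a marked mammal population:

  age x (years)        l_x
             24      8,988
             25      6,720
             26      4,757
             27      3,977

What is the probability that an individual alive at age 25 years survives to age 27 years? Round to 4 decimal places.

0.5918

The conditional survival probability is l_27/l_25 = 3,977/6,720 = 0.591815.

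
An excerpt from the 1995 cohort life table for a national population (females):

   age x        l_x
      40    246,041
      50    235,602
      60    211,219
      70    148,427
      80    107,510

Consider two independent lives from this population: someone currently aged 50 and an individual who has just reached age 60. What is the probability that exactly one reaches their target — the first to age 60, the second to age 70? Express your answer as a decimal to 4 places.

0.3392

p₁ = l_60/l_50 = 211,219/235,602 = 0.896508; p₂ = l_70/l_60 = 148,427/211,219 = 0.702716.
P(exactly one) = p₁(1−p₂) + (1−p₁)p₂ = 0.266517 + 0.072725 = 0.339243.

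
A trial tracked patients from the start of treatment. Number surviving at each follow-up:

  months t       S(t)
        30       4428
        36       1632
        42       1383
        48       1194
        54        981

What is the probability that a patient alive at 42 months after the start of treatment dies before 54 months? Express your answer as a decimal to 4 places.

0.2907

P(die before 54 | alive at 42) = 1 − S(54)/S(42) = 1 − 981/1383 = (402)/1383 = 0.290672.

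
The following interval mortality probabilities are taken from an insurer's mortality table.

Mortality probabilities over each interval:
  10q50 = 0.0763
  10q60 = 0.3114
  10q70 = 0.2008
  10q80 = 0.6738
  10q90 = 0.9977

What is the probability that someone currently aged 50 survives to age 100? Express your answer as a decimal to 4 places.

Chaining the interval survival probabilities: (1 − 0.0763) × (1 − 0.3114) × (1 − 0.2008) × (1 − 0.6738) × (1 − 0.9977).
= 0.9237 × 0.6886 × 0.7992 × 0.3262 × 0.0023 = 0.000381.

0.0004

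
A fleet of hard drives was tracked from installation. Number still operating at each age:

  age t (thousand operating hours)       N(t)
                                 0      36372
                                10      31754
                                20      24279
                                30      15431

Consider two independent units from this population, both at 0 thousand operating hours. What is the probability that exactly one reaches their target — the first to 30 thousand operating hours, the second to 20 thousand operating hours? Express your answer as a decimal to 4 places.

p₁ = N(30)/N(0) = 15431/36372 = 0.424255; p₂ = N(20)/N(0) = 24279/36372 = 0.667519.
P(exactly one) = p₁(1−p₂) + (1−p₁)p₂ = 0.141057 + 0.384321 = 0.525377.

0.5254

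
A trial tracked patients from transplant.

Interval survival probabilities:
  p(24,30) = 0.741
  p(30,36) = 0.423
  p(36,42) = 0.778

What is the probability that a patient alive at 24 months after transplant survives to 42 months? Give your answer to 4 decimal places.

Survival from 24 to 42 is the product of surviving each interval: 0.741 × 0.423 × 0.778.
= 0.243859.

0.2439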